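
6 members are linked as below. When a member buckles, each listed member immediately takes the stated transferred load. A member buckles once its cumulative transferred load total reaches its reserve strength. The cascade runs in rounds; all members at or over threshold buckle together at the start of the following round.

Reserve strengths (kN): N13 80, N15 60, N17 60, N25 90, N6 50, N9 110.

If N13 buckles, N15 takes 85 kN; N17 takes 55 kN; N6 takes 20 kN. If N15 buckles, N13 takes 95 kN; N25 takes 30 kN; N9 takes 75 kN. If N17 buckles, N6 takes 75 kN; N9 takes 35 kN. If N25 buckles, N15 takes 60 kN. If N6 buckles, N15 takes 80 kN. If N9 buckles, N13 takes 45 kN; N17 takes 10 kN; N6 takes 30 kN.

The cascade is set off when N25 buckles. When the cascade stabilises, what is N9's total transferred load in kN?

75

Round 1 — N25 buckles (initial).
  N15: +60 → 60 ≥ 60
Round 2 — N15 buckles.
  N13: +95 → 95 ≥ 80
  N9: +75 → 75 < 110
Round 3 — N13 buckles.
  N17: +55 → 55 < 60
  N6: +20 → 20 < 50
No further bucklings.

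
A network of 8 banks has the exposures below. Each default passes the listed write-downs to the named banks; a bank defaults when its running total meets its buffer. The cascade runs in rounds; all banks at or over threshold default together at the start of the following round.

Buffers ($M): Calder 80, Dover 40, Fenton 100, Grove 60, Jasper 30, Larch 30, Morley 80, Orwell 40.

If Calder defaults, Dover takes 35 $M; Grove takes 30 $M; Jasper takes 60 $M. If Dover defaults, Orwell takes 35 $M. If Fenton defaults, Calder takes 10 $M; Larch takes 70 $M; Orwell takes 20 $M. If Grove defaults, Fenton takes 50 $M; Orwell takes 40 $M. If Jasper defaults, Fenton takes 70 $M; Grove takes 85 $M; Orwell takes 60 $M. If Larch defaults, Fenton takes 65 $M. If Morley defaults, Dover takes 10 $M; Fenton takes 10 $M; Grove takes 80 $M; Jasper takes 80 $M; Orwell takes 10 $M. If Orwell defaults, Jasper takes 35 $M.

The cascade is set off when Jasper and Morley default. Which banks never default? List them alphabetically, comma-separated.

Calder, Dover

Round 1 — Jasper, Morley default (initial).
  Dover: +10 → 10 < 40
  Fenton: +70+10 → 80 < 100
  Grove: +85+80 → 165 ≥ 60
  Orwell: +60+10 → 70 ≥ 40
Round 2 — Grove, Orwell default.
  Fenton: +50 → 130 ≥ 100
Round 3 — Fenton defaults.
  Calder: +10 → 10 < 80
  Larch: +70 → 70 ≥ 30
Round 4 — Larch defaults.
No further defaults.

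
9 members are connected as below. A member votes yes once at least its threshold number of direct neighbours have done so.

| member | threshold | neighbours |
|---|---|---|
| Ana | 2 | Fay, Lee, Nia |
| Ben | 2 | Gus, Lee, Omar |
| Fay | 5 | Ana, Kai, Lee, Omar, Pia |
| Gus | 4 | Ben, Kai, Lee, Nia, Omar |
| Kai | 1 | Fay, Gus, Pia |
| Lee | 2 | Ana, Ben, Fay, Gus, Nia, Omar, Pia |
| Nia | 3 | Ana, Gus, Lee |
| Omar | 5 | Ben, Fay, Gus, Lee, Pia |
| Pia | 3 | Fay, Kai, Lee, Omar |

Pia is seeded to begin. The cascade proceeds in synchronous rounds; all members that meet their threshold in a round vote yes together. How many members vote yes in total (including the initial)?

2

Round 1 — Pia votes yes (initial).
Round 2 — checking thresholds:
  Fay: 1 of 5 neighbours < 5, not yet.
  Kai: 1 of 3 neighbours ≥ 1, votes yes.
  Lee: 1 of 7 neighbours < 2, not yet.
  Omar: 1 of 5 neighbours < 5, not yet.
Round 3 — no new yes votes; cascade stops.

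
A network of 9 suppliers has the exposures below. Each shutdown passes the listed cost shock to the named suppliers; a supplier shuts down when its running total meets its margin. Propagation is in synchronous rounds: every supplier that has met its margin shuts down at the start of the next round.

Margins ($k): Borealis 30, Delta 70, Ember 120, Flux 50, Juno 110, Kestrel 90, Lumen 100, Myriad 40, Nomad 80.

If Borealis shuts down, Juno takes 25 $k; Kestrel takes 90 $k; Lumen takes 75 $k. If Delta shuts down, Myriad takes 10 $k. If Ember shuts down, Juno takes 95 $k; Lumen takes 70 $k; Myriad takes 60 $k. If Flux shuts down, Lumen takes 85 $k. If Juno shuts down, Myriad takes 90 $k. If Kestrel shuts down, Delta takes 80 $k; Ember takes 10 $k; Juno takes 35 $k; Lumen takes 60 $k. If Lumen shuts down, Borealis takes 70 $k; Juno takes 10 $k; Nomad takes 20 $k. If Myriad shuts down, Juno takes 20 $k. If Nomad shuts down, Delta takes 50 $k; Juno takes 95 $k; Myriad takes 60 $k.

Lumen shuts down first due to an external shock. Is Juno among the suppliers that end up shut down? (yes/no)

no

Round 1 — Lumen shuts down (initial).
  Borealis: +70 → 70 ≥ 30
  Juno: +10 → 10 < 110
  Nomad: +20 → 20 < 80
Round 2 — Borealis shuts down.
  Juno: +25 → 35 < 110
  Kestrel: +90 → 90 ≥ 90
Round 3 — Kestrel shuts down.
  Delta: +80 → 80 ≥ 70
  Ember: +10 → 10 < 120
  Juno: +35 → 70 < 110
Round 4 — Delta shuts down.
  Myriad: +10 → 10 < 40
No further shutdowns.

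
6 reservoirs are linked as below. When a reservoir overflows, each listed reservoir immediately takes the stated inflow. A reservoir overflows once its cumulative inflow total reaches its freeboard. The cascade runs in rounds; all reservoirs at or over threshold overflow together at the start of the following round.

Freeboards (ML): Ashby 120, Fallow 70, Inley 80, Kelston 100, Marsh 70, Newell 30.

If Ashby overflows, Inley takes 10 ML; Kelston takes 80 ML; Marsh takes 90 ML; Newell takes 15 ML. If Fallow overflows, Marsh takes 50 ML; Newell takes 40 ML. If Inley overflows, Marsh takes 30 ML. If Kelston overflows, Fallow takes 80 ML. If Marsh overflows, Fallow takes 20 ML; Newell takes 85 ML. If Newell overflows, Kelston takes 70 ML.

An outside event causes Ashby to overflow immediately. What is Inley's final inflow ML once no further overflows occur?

10

Round 1 — Ashby overflows (initial).
  Inley: +10 → 10 < 80
  Kelston: +80 → 80 < 100
  Marsh: +90 → 90 ≥ 70
  Newell: +15 → 15 < 30
Round 2 — Marsh overflows.
  Fallow: +20 → 20 < 70
  Newell: +85 → 100 ≥ 30
Round 3 — Newell overflows.
  Kelston: +70 → 150 ≥ 100
Round 4 — Kelston overflows.
  Fallow: +80 → 100 ≥ 70
Round 5 — Fallow overflows.
No further overflows.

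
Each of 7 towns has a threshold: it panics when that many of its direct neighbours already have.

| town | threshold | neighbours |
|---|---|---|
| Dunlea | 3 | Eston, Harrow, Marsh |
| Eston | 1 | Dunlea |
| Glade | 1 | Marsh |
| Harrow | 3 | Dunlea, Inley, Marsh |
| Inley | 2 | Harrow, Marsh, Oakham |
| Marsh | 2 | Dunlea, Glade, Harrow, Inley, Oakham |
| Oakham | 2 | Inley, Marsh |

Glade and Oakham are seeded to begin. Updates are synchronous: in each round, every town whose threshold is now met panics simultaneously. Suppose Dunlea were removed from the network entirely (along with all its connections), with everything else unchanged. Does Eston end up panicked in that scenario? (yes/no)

no

With Dunlea removed:
Round 1 — Glade, Oakham panic (initial).
Round 2 — checking thresholds:
  Inley: 1 of 3 neighbours < 2, below threshold.
  Marsh: 2 of 4 neighbours ≥ 2, panics.
Round 3 — checking thresholds:
  Harrow: 1 of 2 neighbours < 3, below threshold.
  Inley: 2 of 3 neighbours ≥ 2, panics.
Round 4 — no new panics; cascade stops.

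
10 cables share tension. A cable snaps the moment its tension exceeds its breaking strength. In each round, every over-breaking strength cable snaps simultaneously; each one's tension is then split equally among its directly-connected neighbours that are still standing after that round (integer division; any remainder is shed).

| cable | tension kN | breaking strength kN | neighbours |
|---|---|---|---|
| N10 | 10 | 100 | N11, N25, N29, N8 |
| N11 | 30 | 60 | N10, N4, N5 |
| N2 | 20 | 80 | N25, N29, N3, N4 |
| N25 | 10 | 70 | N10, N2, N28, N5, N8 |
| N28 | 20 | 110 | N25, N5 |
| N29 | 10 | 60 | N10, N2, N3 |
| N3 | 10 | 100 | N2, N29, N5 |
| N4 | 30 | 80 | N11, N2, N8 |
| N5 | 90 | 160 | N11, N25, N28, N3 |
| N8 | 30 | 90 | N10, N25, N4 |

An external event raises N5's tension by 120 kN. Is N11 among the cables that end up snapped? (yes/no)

Round 1 — N5 at 210 > 160. N5 snaps.
  N5 sheds 210 kN to N11, N25, N28, N3: 52 each (2 lost).
    N11: 30+52 = 82 > 60
    N25: 10+52 = 62 ≤ 70
    N28: 20+52 = 72 ≤ 110
    N3: 10+52 = 62 ≤ 100
Round 2 — N11 snaps.
  N11 sheds 82 kN to N10, N4: 41 each.
    N10: 10+41 = 51 ≤ 100
    N4: 30+41 = 71 ≤ 80
No further breaks.

yes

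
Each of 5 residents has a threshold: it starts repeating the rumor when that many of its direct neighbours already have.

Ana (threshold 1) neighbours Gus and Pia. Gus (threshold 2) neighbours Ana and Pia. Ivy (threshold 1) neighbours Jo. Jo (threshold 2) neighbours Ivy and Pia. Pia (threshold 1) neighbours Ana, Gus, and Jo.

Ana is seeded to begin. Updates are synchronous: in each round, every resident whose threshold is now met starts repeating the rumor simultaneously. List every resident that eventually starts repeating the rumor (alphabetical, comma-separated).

Round 1 — Ana starts repeating the rumor (initial).
Round 2 — checking thresholds:
  Gus: 1 of 2 neighbours < 2, holds.
  Pia: 1 of 3 neighbours ≥ 1, starts repeating the rumor.
Round 3 — checking thresholds:
  Gus: 2 of 2 neighbours ≥ 2, starts repeating the rumor.
  Jo: 1 of 2 neighbours < 2, holds.
Round 4 — no new spreads; cascade stops.

Ana, Gus, Pia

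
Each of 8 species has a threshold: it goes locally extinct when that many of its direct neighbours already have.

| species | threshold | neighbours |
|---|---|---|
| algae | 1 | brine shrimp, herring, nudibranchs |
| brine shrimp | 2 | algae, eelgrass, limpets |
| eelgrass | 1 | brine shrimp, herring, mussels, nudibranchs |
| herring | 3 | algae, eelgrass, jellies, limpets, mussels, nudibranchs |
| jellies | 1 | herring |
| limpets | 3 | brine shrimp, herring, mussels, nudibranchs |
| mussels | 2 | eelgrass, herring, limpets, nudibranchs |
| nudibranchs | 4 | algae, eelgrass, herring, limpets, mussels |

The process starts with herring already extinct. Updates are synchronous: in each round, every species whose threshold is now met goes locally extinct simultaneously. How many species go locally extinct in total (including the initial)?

Round 1 — herring goes locally extinct (initial).
Round 2 — checking thresholds:
  algae: 1 of 3 neighbours ≥ 1, goes locally extinct.
  eelgrass: 1 of 4 neighbours ≥ 1, goes locally extinct.
  jellies: 1 of 1 neighbours ≥ 1, goes locally extinct.
  limpets: 1 of 4 neighbours < 3, holds.
  mussels: 1 of 4 neighbours < 2, holds.
  nudibranchs: 1 of 5 neighbours < 4, holds.
Round 3 — checking thresholds:
  brine shrimp: 2 of 3 neighbours ≥ 2, goes locally extinct.
  limpets: 1 of 4 neighbours < 3, holds.
  mussels: 2 of 4 neighbours ≥ 2, goes locally extinct.
  nudibranchs: 3 of 5 neighbours < 4, holds.
Round 4 — checking thresholds:
  limpets: 3 of 4 neighbours ≥ 3, goes locally extinct.
  nudibranchs: 4 of 5 neighbours ≥ 4, goes locally extinct.
Round 5 — no new extinctions; cascade stops.

8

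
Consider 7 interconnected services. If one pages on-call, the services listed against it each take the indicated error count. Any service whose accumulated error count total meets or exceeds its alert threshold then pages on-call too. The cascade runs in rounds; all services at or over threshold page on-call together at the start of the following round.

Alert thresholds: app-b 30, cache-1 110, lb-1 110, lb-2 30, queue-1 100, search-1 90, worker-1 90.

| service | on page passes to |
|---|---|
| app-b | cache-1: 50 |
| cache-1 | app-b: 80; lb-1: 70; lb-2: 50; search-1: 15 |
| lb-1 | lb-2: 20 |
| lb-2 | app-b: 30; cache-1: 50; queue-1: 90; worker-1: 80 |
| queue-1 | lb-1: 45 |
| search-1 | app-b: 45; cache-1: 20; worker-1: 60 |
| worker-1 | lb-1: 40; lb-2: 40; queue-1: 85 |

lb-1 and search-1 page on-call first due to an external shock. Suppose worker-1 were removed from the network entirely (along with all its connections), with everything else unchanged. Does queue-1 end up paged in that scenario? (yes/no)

no

With worker-1 removed:
Round 1 — lb-1, search-1 page on-call (initial).
  app-b: +45 → 45 ≥ 30
  cache-1: +20 → 20 < 110
  lb-2: +20 → 20 < 30
Round 2 — app-b pages on-call.
  cache-1: +50 → 70 < 110
No further pages.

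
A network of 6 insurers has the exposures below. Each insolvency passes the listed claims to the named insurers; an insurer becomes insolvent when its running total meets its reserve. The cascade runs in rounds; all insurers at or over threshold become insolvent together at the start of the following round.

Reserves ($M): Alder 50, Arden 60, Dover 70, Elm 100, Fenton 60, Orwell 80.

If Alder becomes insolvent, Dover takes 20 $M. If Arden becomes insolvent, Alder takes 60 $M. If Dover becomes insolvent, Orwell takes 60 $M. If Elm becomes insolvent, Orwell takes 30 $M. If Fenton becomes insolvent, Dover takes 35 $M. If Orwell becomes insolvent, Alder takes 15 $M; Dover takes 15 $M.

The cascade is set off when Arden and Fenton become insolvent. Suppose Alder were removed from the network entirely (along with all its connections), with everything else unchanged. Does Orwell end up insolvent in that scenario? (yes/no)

no

With Alder removed:
Round 1 — Arden, Fenton become insolvent (initial).
  Dover: +35 → 35 < 70
No further insolvencies.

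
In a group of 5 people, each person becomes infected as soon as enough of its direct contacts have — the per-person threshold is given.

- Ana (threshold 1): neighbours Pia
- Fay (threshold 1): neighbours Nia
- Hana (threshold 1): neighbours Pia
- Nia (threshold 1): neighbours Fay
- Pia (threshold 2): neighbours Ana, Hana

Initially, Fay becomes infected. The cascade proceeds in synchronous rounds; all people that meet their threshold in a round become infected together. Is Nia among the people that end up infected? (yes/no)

Round 1 — Fay becomes infected (initial).
Round 2 — checking thresholds:
  Nia: 1 of 1 neighbours ≥ 1, becomes infected.
Round 3 — no new infections; cascade stops.

yes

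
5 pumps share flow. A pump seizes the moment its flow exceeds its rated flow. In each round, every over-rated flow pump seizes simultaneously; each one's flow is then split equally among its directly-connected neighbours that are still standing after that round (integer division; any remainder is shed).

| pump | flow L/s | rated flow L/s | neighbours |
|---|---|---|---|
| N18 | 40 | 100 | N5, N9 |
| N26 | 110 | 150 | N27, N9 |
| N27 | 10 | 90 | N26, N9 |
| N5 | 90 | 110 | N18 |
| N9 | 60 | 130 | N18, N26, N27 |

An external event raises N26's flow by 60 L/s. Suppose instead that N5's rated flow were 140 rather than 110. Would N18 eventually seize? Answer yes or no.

yes

With N5's rated flow at 140:
Round 1 — N26 at 170 > 150. N26 seizes.
  N26 sheds 170 L/s to N27, N9: 85 each.
    N27: 10+85 = 95 > 90
    N9: 60+85 = 145 > 130
Round 2 — N27, N9 seize.
  N27 sheds 95 L/s: no online neighbours, lost.
  N9 sheds 145 L/s to N18: 145 each.
    N18: 40+145 = 185 > 100
Round 3 — N18 seizes.
  N18 sheds 185 L/s to N5: 185 each.
    N5: 90+185 = 275 > 140
Round 4 — N5 seizes.
  N5 sheds 275 L/s: no online neighbours, lost.
No further seizures.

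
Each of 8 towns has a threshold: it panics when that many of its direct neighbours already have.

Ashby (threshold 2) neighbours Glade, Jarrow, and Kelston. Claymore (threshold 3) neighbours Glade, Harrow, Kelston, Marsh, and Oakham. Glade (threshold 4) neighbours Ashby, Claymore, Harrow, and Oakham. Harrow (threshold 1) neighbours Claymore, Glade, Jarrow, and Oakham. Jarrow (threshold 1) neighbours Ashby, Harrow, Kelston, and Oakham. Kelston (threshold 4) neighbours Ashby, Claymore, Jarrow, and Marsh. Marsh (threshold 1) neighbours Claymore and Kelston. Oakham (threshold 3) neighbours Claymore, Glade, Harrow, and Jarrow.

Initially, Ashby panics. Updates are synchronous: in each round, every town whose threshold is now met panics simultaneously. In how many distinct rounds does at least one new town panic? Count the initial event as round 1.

3

Round 1 — Ashby panics (initial).
Round 2 — checking thresholds:
  Glade: 1 of 4 neighbours < 4, not yet.
  Jarrow: 1 of 4 neighbours ≥ 1, panics.
  Kelston: 1 of 4 neighbours < 4, not yet.
Round 3 — checking thresholds:
  Glade: 1 of 4 neighbours < 4, not yet.
  Harrow: 1 of 4 neighbours ≥ 1, panics.
  Kelston: 2 of 4 neighbours < 4, not yet.
  Oakham: 1 of 4 neighbours < 3, not yet.
Round 4 — no new panics; cascade stops.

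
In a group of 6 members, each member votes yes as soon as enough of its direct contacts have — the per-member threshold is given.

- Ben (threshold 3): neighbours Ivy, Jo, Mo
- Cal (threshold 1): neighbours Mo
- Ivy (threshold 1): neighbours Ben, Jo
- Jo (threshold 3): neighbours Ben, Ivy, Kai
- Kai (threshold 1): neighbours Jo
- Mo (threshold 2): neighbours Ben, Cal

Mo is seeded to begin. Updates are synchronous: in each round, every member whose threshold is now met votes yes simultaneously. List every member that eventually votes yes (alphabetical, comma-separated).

Round 1 — Mo votes yes (initial).
Round 2 — checking thresholds:
  Ben: 1 of 3 neighbours < 3, holds.
  Cal: 1 of 1 neighbours ≥ 1, votes yes.
Round 3 — no new yes votes; cascade stops.

Cal, Mo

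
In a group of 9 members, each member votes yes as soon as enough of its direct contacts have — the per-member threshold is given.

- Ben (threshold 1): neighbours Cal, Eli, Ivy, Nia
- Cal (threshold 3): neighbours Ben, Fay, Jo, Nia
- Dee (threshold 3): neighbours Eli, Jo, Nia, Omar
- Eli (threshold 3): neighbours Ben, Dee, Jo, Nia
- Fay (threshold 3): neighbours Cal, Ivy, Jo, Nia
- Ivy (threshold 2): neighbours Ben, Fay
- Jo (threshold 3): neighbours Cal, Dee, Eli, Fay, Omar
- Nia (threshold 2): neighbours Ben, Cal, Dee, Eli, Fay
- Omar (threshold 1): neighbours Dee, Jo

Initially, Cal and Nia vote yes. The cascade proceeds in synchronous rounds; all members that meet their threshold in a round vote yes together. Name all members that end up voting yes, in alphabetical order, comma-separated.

Round 1 — Cal, Nia vote yes (initial).
Round 2 — checking thresholds:
  Ben: 2 of 4 neighbours ≥ 1, votes yes.
  Dee: 1 of 4 neighbours < 3, not yet.
  Eli: 1 of 4 neighbours < 3, not yet.
  Fay: 2 of 4 neighbours < 3, not yet.
  Jo: 1 of 5 neighbours < 3, not yet.
Round 3 — no new yes votes; cascade stops.

Ben, Cal, Nia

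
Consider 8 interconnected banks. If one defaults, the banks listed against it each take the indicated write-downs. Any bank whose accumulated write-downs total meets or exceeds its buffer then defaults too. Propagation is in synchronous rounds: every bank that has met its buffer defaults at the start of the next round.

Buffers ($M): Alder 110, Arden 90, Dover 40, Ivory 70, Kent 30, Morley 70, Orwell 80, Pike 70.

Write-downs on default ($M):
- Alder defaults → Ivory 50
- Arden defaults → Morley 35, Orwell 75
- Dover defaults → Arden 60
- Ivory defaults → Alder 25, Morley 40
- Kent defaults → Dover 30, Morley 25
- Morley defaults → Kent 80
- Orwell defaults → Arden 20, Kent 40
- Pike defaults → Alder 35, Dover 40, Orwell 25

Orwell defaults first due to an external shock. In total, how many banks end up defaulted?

Round 1 — Orwell defaults (initial).
  Arden: +20 → 20 < 90
  Kent: +40 → 40 ≥ 30
Round 2 — Kent defaults.
  Dover: +30 → 30 < 40
  Morley: +25 → 25 < 70
No further defaults.

2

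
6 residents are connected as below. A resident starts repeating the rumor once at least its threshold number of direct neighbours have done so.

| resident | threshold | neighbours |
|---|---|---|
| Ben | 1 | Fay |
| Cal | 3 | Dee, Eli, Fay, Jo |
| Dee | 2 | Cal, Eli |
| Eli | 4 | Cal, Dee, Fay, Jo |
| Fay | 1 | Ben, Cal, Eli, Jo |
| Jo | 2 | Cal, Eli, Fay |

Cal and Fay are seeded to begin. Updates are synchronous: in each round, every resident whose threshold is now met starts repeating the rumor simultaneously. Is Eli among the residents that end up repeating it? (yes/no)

no

Round 1 — Cal, Fay start repeating the rumor (initial).
Round 2 — checking thresholds:
  Ben: 1 of 1 neighbours ≥ 1, starts repeating the rumor.
  Dee: 1 of 2 neighbours < 2, not yet.
  Eli: 2 of 4 neighbours < 4, not yet.
  Jo: 2 of 3 neighbours ≥ 2, starts repeating the rumor.
Round 3 — no new spreads; cascade stops.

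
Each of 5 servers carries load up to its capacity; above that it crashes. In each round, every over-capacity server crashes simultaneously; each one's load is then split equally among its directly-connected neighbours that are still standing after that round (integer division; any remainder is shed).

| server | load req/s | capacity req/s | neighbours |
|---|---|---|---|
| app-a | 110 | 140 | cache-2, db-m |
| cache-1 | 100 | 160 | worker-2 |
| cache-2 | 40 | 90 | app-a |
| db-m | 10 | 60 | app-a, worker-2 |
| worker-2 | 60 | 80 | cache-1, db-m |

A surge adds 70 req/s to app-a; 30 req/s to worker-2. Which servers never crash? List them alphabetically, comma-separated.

cache-1

Round 1 — app-a at 180 > 140; worker-2 at 90 > 80. app-a, worker-2 crash.
  app-a sheds 180 req/s to cache-2, db-m: 90 each.
    cache-2: 40+90 = 130 > 90
    db-m: 10+90 = 100 > 60
  worker-2 sheds 90 req/s to cache-1, db-m: 45 each.
    cache-1: 100+45 = 145 ≤ 160
    db-m: 100+45 = 145 > 60
Round 2 — cache-2, db-m crash.
  cache-2 sheds 130 req/s: no online neighbours, lost.
  db-m sheds 145 req/s: no online neighbours, lost.
No further crashes.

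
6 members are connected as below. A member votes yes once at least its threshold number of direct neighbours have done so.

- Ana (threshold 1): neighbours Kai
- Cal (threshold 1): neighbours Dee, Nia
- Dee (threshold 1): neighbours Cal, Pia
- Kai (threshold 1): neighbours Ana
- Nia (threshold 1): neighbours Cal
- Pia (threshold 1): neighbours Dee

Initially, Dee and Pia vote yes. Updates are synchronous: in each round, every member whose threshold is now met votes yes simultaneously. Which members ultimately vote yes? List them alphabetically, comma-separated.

Round 1 — Dee, Pia vote yes (initial).
Round 2 — checking thresholds:
  Cal: 1 of 2 neighbours ≥ 1, votes yes.
Round 3 — checking thresholds:
  Nia: 1 of 1 neighbours ≥ 1, votes yes.
Round 4 — no new yes votes; cascade stops.

Cal, Dee, Nia, Pia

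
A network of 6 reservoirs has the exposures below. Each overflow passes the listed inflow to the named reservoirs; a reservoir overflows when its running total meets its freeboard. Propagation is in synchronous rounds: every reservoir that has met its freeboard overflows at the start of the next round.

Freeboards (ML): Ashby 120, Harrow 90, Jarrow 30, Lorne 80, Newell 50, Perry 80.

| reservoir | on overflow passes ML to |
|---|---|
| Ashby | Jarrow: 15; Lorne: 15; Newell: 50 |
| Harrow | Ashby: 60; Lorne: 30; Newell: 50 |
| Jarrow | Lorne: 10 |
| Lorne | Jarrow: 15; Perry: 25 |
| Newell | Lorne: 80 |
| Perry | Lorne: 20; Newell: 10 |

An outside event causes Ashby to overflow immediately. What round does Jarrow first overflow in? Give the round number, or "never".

4

Round 1 — Ashby overflows (initial).
  Jarrow: +15 → 15 < 30
  Lorne: +15 → 15 < 80
  Newell: +50 → 50 ≥ 50
Round 2 — Newell overflows.
  Lorne: +80 → 95 ≥ 80
Round 3 — Lorne overflows.
  Jarrow: +15 → 30 ≥ 30
  Perry: +25 → 25 < 80
Round 4 — Jarrow overflows.
No further overflows.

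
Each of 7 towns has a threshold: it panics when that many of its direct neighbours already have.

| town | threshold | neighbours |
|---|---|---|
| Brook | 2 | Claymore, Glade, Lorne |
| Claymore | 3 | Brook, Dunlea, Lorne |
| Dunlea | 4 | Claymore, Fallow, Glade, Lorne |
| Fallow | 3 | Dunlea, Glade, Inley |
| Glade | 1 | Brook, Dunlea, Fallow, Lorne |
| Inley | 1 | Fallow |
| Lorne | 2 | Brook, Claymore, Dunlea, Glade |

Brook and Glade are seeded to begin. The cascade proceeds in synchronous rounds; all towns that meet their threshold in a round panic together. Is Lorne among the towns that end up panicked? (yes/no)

Round 1 — Brook, Glade panic (initial).
Round 2 — checking thresholds:
  Claymore: 1 of 3 neighbours < 3, below threshold.
  Dunlea: 1 of 4 neighbours < 4, below threshold.
  Fallow: 1 of 3 neighbours < 3, below threshold.
  Lorne: 2 of 4 neighbours ≥ 2, panics.
Round 3 — no new panics; cascade stops.

yes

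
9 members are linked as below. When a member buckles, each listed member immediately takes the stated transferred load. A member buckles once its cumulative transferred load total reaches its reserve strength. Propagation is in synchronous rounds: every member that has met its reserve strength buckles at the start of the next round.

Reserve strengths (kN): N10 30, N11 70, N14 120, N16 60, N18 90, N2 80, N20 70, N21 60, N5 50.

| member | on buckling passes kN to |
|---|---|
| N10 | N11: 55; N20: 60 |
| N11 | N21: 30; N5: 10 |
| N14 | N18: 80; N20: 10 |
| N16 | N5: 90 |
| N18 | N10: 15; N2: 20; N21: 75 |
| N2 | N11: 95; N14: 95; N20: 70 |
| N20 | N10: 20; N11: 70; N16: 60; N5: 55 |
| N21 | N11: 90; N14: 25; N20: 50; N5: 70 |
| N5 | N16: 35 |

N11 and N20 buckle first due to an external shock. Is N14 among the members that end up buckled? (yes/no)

no

Round 1 — N11, N20 buckle (initial).
  N10: +20 → 20 < 30
  N16: +60 → 60 ≥ 60
  N21: +30 → 30 < 60
  N5: +10+55 → 65 ≥ 50
Round 2 — N16, N5 buckle.
No further bucklings.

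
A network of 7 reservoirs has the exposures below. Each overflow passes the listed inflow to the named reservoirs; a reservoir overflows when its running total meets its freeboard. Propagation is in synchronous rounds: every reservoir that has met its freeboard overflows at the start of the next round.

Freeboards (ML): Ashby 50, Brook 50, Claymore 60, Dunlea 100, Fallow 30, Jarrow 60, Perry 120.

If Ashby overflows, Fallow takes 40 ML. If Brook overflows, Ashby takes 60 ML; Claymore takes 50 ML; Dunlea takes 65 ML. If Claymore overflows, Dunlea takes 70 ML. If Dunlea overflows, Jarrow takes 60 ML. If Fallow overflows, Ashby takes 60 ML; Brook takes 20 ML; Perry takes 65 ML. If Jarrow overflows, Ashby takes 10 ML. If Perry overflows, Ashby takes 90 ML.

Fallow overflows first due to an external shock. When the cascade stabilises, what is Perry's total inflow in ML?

65

Round 1 — Fallow overflows (initial).
  Ashby: +60 → 60 ≥ 50
  Brook: +20 → 20 < 50
  Perry: +65 → 65 < 120
Round 2 — Ashby overflows.
No further overflows.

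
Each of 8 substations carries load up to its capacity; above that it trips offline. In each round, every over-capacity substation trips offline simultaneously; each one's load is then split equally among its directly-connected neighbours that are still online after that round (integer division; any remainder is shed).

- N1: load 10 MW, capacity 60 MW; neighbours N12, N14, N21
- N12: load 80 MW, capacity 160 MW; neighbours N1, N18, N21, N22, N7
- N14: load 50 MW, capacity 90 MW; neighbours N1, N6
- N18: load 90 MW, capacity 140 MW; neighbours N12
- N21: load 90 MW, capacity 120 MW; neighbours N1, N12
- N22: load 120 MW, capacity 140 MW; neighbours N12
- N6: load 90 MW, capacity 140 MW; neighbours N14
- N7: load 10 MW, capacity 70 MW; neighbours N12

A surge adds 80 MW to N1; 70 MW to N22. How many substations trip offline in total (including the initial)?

Round 1 — N1 at 90 > 60; N22 at 190 > 140. N1, N22 trip offline.
  N1 sheds 90 MW to N12, N14, N21: 30 each.
    N12: 80+30 = 110 ≤ 160
    N14: 50+30 = 80 ≤ 90
    N21: 90+30 = 120 ≤ 120
  N22 sheds 190 MW to N12: 190 each.
    N12: 110+190 = 300 > 160
Round 2 — N12 trips offline.
  N12 sheds 300 MW to N18, N21, N7: 100 each.
    N18: 90+100 = 190 > 140
    N21: 120+100 = 220 > 120
    N7: 10+100 = 110 > 70
Round 3 — N18, N21, N7 trip offline.
  N18 sheds 190 MW: no online neighbours, lost.
  N21 sheds 220 MW: no online neighbours, lost.
  N7 sheds 110 MW: no online neighbours, lost.
No further trips.

6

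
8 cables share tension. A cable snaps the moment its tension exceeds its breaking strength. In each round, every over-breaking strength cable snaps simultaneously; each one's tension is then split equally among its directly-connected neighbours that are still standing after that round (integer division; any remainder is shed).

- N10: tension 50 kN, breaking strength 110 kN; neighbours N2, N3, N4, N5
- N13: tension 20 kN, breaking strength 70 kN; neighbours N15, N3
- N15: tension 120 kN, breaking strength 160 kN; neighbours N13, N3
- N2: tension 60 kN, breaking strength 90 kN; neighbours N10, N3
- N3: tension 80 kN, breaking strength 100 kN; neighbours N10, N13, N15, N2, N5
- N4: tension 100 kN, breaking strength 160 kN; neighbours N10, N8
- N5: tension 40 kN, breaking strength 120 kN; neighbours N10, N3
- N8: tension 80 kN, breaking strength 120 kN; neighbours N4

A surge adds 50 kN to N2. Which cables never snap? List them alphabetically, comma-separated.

Round 1 — N2 at 110 > 90. N2 snaps.
  N2 sheds 110 kN to N10, N3: 55 each.
    N10: 50+55 = 105 ≤ 110
    N3: 80+55 = 135 > 100
Round 2 — N3 snaps.
  N3 sheds 135 kN to N10, N13, N15, N5: 33 each (3 lost).
    N10: 105+33 = 138 > 110
    N13: 20+33 = 53 ≤ 70
    N15: 120+33 = 153 ≤ 160
    N5: 40+33 = 73 ≤ 120
Round 3 — N10 snaps.
  N10 sheds 138 kN to N4, N5: 69 each.
    N4: 100+69 = 169 > 160
    N5: 73+69 = 142 > 120
Round 4 — N4, N5 snap.
  N4 sheds 169 kN to N8: 169 each.
    N8: 80+169 = 249 > 120
  N5 sheds 142 kN: no online neighbours, lost.
Round 5 — N8 snaps.
  N8 sheds 249 kN: no online neighbours, lost.
No further breaks.

N13, N15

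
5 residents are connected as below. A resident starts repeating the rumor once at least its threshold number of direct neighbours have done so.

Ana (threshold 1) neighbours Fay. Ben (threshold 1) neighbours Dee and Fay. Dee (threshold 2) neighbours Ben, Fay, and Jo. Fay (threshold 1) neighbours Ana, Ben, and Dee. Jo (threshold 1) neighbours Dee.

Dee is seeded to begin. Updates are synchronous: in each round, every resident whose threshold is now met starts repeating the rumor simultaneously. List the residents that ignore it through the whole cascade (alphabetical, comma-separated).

Round 1 — Dee starts repeating the rumor (initial).
Round 2 — checking thresholds:
  Ben: 1 of 2 neighbours ≥ 1, starts repeating the rumor.
  Fay: 1 of 3 neighbours ≥ 1, starts repeating the rumor.
  Jo: 1 of 1 neighbours ≥ 1, starts repeating the rumor.
Round 3 — checking thresholds:
  Ana: 1 of 1 neighbours ≥ 1, starts repeating the rumor.
Round 4 — no new spreads; cascade stops.

none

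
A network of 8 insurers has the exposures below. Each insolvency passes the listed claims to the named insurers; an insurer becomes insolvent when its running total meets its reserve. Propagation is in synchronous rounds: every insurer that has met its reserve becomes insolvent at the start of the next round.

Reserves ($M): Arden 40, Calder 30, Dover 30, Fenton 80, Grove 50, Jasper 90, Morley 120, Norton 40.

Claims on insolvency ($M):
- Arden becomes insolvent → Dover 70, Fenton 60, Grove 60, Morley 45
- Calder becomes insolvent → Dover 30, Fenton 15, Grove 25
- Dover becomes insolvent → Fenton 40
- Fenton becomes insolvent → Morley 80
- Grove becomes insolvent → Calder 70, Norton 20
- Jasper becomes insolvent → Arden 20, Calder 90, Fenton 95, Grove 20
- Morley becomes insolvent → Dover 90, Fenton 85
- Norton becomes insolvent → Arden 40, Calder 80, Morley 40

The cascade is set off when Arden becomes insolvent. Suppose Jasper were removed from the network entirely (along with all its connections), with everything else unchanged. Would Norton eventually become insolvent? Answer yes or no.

no

With Jasper removed:
Round 1 — Arden becomes insolvent (initial).
  Dover: +70 → 70 ≥ 30
  Fenton: +60 → 60 < 80
  Grove: +60 → 60 ≥ 50
  Morley: +45 → 45 < 120
Round 2 — Dover, Grove become insolvent.
  Calder: +70 → 70 ≥ 30
  Fenton: +40 → 100 ≥ 80
  Norton: +20 → 20 < 40
Round 3 — Calder, Fenton become insolvent.
  Morley: +80 → 125 ≥ 120
Round 4 — Morley becomes insolvent.
No further insolvencies.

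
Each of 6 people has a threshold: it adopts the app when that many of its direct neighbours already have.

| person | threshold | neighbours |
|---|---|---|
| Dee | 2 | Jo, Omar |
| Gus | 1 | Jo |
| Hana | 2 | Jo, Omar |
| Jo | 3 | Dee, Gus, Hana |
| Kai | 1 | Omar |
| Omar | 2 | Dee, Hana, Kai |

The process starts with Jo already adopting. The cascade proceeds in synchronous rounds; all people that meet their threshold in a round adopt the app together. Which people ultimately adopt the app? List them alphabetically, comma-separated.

Round 1 — Jo adopts the app (initial).
Round 2 — checking thresholds:
  Dee: 1 of 2 neighbours < 2, holds.
  Gus: 1 of 1 neighbours ≥ 1, adopts the app.
  Hana: 1 of 2 neighbours < 2, holds.
Round 3 — no new adoptions; cascade stops.

Gus, Jo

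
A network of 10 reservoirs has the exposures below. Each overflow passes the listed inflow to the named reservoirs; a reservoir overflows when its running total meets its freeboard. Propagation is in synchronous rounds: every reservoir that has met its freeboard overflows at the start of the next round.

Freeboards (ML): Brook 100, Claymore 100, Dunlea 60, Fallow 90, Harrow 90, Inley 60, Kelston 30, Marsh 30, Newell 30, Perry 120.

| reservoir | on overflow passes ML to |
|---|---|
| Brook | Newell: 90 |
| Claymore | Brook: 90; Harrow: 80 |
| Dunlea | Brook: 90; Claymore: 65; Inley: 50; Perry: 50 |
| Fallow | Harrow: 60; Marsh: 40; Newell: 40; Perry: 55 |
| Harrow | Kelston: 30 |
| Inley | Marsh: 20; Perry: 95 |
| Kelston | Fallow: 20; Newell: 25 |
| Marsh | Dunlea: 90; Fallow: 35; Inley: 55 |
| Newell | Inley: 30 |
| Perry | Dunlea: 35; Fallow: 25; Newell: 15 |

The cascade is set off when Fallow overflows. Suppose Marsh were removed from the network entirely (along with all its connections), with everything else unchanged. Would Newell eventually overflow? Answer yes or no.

With Marsh removed:
Round 1 — Fallow overflows (initial).
  Harrow: +60 → 60 < 90
  Newell: +40 → 40 ≥ 30
  Perry: +55 → 55 < 120
Round 2 — Newell overflows.
  Inley: +30 → 30 < 60
No further overflows.

yes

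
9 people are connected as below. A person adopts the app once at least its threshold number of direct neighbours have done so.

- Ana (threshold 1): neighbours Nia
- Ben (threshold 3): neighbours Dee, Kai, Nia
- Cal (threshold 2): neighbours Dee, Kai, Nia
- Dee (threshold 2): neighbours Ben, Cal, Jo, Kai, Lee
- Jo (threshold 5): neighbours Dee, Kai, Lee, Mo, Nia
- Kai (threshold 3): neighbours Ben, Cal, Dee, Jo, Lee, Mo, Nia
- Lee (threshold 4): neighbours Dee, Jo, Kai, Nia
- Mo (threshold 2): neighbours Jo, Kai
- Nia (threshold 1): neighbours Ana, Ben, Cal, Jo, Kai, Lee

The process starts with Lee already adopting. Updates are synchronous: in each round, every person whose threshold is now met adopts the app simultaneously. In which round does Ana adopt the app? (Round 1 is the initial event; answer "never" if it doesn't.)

3

Round 1 — Lee adopts the app (initial).
Round 2 — checking thresholds:
  Dee: 1 of 5 neighbours < 2, not yet.
  Jo: 1 of 5 neighbours < 5, not yet.
  Kai: 1 of 7 neighbours < 3, not yet.
  Nia: 1 of 6 neighbours ≥ 1, adopts the app.
Round 3 — checking thresholds:
  Ana: 1 of 1 neighbours ≥ 1, adopts the app.
  Ben: 1 of 3 neighbours < 3, not yet.
  Cal: 1 of 3 neighbours < 2, not yet.
  Dee: 1 of 5 neighbours < 2, not yet.
  Jo: 2 of 5 neighbours < 5, not yet.
  Kai: 2 of 7 neighbours < 3, not yet.
Round 4 — no new adoptions; cascade stops.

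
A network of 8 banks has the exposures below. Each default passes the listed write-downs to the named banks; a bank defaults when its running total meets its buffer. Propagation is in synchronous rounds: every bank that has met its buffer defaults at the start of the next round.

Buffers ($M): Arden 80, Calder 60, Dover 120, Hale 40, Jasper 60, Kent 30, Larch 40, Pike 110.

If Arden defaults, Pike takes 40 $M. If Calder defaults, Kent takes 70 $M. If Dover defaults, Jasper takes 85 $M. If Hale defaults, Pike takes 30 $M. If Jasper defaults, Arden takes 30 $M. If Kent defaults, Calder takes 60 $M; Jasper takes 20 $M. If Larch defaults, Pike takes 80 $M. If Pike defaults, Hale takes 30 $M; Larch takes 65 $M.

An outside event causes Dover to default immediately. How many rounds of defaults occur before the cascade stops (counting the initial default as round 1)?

2

Round 1 — Dover defaults (initial).
  Jasper: +85 → 85 ≥ 60
Round 2 — Jasper defaults.
  Arden: +30 → 30 < 80
No further defaults.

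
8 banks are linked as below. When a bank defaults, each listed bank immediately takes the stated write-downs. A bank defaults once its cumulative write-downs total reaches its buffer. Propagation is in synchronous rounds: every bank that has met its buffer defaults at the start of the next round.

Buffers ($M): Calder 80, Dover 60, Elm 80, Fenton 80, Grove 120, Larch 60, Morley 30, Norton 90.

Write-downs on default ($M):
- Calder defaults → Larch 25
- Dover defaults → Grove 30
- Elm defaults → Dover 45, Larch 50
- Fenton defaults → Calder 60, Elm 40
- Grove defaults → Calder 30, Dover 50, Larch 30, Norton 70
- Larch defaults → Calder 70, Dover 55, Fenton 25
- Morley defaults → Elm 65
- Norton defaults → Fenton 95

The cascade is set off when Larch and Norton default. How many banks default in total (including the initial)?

Round 1 — Larch, Norton default (initial).
  Calder: +70 → 70 < 80
  Dover: +55 → 55 < 60
  Fenton: +25+95 → 120 ≥ 80
Round 2 — Fenton defaults.
  Calder: +60 → 130 ≥ 80
  Elm: +40 → 40 < 80
Round 3 — Calder defaults.
No further defaults.

4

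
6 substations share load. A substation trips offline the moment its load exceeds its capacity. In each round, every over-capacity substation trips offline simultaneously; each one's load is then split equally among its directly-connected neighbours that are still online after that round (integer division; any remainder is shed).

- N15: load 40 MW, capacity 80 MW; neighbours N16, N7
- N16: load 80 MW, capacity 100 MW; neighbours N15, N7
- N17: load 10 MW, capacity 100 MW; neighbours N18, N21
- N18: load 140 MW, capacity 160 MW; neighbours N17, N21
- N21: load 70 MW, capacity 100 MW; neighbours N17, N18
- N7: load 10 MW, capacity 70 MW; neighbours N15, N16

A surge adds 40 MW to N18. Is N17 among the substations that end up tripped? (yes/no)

yes

Round 1 — N18 at 180 > 160. N18 trips offline.
  N18 sheds 180 MW to N17, N21: 90 each.
    N17: 10+90 = 100 ≤ 100
    N21: 70+90 = 160 > 100
Round 2 — N21 trips offline.
  N21 sheds 160 MW to N17: 160 each.
    N17: 100+160 = 260 > 100
Round 3 — N17 trips offline.
  N17 sheds 260 MW: no online neighbours, lost.
No further trips.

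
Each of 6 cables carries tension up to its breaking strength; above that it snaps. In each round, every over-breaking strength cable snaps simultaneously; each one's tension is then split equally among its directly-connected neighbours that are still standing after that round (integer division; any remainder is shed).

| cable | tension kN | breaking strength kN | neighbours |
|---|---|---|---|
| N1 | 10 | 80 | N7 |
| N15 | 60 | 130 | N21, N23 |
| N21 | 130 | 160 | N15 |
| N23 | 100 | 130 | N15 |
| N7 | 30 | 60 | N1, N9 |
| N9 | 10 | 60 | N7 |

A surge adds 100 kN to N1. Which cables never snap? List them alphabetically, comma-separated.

N15, N21, N23

Round 1 — N1 at 110 > 80. N1 snaps.
  N1 sheds 110 kN to N7: 110 each.
    N7: 30+110 = 140 > 60
Round 2 — N7 snaps.
  N7 sheds 140 kN to N9: 140 each.
    N9: 10+140 = 150 > 60
Round 3 — N9 snaps.
  N9 sheds 150 kN: no online neighbours, lost.
No further breaks.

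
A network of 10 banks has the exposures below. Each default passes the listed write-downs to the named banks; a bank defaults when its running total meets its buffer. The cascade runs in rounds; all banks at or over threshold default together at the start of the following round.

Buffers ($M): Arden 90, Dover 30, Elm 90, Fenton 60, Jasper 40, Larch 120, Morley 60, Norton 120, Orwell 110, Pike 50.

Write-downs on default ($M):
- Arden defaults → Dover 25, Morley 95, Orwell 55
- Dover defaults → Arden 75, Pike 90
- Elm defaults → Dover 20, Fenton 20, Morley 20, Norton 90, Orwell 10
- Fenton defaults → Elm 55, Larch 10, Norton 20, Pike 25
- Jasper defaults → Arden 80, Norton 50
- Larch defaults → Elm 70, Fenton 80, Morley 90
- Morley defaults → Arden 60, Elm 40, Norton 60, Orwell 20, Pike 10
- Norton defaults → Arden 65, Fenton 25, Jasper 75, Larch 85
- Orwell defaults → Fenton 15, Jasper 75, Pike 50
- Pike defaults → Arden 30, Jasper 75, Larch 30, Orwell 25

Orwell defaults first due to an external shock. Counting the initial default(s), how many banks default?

Round 1 — Orwell defaults (initial).
  Fenton: +15 → 15 < 60
  Jasper: +75 → 75 ≥ 40
  Pike: +50 → 50 ≥ 50
Round 2 — Jasper, Pike default.
  Arden: +80+30 → 110 ≥ 90
  Larch: +30 → 30 < 120
  Norton: +50 → 50 < 120
Round 3 — Arden defaults.
  Dover: +25 → 25 < 30
  Morley: +95 → 95 ≥ 60
Round 4 — Morley defaults.
  Elm: +40 → 40 < 90
  Norton: +60 → 110 < 120
No further defaults.

5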